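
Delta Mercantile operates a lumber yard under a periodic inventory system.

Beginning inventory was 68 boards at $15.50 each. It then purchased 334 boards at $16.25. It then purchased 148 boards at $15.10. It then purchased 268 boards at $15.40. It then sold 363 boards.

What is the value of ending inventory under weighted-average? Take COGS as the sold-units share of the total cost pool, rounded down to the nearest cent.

Ending inventory = $7,144.01

Sale 1, sell 363: 363/818 × $12,843.50 → $5,699.49
Ending inventory (cost pool remaining) = $7,144.01
Check: goods available $12,843.50 = COGS $5,699.49 + ending $7,144.01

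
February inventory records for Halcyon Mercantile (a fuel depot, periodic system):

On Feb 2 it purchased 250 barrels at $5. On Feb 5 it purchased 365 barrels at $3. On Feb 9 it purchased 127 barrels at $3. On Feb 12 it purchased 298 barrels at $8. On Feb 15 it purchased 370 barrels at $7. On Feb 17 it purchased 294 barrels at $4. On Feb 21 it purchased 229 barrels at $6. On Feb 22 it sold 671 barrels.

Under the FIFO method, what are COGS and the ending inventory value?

Feb 22, 671 sold [FIFO — oldest first]: 250 @ $5 + 365 @ $3 + 56 @ $3 = $2,513
Ending inventory: 71 @ $3 + 298 @ $8 + 370 @ $7 + 294 @ $4 + 229 @ $6 = $7,737
Check: goods available $10,250 = COGS $2,513 + ending $7,737

COGS = $2,513; ending inventory = $7,737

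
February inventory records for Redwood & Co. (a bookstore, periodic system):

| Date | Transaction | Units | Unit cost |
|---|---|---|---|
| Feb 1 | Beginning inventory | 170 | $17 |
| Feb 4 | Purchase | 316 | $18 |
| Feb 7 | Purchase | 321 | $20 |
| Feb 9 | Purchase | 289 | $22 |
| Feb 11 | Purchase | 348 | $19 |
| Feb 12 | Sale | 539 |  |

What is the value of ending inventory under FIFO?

Ending inventory = $18,330

Feb 12, 539 sold [FIFO — oldest first]: 170 @ $17 + 316 @ $18 + 53 @ $20 = $9,638
Ending inventory: 268 @ $20 + 289 @ $22 + 348 @ $19 = $18,330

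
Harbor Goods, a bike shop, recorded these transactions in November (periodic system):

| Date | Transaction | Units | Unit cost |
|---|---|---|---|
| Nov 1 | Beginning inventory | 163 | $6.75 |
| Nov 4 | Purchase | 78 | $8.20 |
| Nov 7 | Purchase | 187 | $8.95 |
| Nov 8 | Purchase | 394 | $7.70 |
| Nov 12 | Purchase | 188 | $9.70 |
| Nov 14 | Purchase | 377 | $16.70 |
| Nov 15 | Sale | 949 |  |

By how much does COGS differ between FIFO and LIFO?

$3,397.10

FIFO COGS: 163 @ $6.75 + 78 @ $8.20 + 187 @ $8.95 + 394 @ $7.70 + 127 @ $9.70 = $7,679.20
LIFO COGS: 377 @ $16.70 + 188 @ $9.70 + 384 @ $7.70 = $11,076.30
Difference = |$7,679.20 − $11,076.30| = $3,397.10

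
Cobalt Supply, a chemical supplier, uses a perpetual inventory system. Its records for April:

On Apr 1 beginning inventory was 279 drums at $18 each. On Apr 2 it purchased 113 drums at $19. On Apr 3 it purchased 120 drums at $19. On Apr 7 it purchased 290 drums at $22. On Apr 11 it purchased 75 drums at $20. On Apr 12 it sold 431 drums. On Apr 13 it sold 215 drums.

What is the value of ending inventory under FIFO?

Ending inventory = $4,932

Apr 12, 431 sold [FIFO — oldest first]: 279 @ $18 + 113 @ $19 + 39 @ $19 = $7,910
Apr 13, 215 sold [FIFO — oldest first]: 81 @ $19 + 134 @ $22 = $4,487
Total COGS = $7,910 + $4,487 = $12,397
Ending inventory: 156 @ $22 + 75 @ $20 = $4,932
Check: goods available $17,329 = COGS $12,397 + ending $4,932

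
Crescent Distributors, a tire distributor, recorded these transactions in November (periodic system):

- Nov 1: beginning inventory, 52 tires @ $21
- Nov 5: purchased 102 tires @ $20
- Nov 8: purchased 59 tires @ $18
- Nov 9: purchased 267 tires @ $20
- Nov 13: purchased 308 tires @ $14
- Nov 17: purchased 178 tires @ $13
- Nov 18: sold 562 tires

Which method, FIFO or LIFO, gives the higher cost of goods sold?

FIFO COGS: 52 @ $21 + 102 @ $20 + 59 @ $18 + 267 @ $20 + 82 @ $14 = $10,682
LIFO COGS: 178 @ $13 + 308 @ $14 + 76 @ $20 = $8,146

FIFO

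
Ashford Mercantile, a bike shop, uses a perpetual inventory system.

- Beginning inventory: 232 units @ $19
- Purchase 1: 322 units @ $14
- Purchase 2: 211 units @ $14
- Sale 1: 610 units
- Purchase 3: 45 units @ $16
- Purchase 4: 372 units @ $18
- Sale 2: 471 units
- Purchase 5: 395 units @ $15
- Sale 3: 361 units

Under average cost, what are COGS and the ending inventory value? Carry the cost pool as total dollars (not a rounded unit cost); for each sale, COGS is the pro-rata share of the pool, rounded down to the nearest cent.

COGS = $23,126.35; ending inventory = $2,084.65

After Beginning: 232 on hand, pool $4,408.00 (≈ $19.0000 each)
After Purchase 1: 554 on hand, pool $8,916.00 (≈ $16.0939 each)
After Purchase 2: 765 on hand, pool $11,870.00 (≈ $15.5163 each)
Sale 1, sell 610: 610/765 × $11,870.00 → $9,464.96
After Purchase 3: 200 on hand, pool $3,125.04 (≈ $15.6252 each)
After Purchase 4: 572 on hand, pool $9,821.04 (≈ $17.1697 each)
Sale 2, sell 471: 471/572 × $9,821.04 → $8,086.90
After Purchase 5: 496 on hand, pool $7,659.14 (≈ $15.4418 each)
Sale 3, sell 361: 361/496 × $7,659.14 → $5,574.49
Total COGS = $9,464.96 + $8,086.90 + $5,574.49 = $23,126.35
Ending inventory (cost pool remaining) = $2,084.65
Check: goods available $25,211.00 = COGS $23,126.35 + ending $2,084.65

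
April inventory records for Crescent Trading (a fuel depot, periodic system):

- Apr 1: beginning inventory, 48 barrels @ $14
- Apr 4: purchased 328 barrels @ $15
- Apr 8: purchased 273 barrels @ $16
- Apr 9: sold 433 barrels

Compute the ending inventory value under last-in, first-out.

Apr 9, 433 sold [LIFO — newest first]: 273 @ $16 + 160 @ $15 = $6,768
Ending inventory: 48 @ $14 + 168 @ $15 = $3,192
Check: goods available $9,960 = COGS $6,768 + ending $3,192

Ending inventory = $3,192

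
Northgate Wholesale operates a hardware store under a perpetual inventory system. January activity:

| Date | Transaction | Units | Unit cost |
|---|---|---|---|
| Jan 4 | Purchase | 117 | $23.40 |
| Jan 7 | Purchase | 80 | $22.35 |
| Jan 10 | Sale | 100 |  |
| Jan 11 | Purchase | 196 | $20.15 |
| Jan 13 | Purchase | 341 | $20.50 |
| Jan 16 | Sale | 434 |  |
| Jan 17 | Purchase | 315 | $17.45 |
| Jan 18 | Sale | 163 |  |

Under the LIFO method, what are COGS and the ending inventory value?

COGS = $13,964.80; ending inventory = $6,997.65

Jan 10, 100 sold [LIFO — newest first]: 80 @ $22.35 + 20 @ $23.40 = $2,256.00
Jan 16, 434 sold [LIFO — newest first]: 341 @ $20.50 + 93 @ $20.15 = $8,864.45
Jan 18, 163 sold [LIFO — newest first]: 163 @ $17.45 = $2,844.35
Total COGS = $2,256.00 + $8,864.45 + $2,844.35 = $13,964.80
Ending inventory: 97 @ $23.40 + 103 @ $20.15 + 152 @ $17.45 = $6,997.65
Check: goods available $20,962.45 = COGS $13,964.80 + ending $6,997.65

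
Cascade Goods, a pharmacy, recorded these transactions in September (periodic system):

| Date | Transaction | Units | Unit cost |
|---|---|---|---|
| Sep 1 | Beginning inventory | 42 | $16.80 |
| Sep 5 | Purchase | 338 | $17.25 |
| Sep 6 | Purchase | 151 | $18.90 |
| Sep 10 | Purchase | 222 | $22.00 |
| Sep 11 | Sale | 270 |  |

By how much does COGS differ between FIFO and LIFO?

FIFO COGS: 42 @ $16.80 + 228 @ $17.25 = $4,638.60
LIFO COGS: 222 @ $22.00 + 48 @ $18.90 = $5,791.20
Difference = |$4,638.60 − $5,791.20| = $1,152.60

$1,152.60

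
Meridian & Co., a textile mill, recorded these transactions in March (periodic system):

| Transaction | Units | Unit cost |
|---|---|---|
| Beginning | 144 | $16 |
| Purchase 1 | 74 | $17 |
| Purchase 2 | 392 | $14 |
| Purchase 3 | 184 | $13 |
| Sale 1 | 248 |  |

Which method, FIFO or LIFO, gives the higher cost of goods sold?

FIFO

FIFO COGS: 144 @ $16 + 74 @ $17 + 30 @ $14 = $3,982
LIFO COGS: 184 @ $13 + 64 @ $14 = $3,288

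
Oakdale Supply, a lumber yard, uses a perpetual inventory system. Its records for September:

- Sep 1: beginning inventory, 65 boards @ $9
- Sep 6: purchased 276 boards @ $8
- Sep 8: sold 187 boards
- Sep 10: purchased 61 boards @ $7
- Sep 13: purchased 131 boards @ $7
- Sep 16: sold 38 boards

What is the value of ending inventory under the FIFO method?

Sep 8, 187 sold [FIFO — oldest first]: 65 @ $9 + 122 @ $8 = $1,561
Sep 16, 38 sold [FIFO — oldest first]: 38 @ $8 = $304
Total COGS = $1,561 + $304 = $1,865
Ending inventory: 116 @ $8 + 61 @ $7 + 131 @ $7 = $2,272

Ending inventory = $2,272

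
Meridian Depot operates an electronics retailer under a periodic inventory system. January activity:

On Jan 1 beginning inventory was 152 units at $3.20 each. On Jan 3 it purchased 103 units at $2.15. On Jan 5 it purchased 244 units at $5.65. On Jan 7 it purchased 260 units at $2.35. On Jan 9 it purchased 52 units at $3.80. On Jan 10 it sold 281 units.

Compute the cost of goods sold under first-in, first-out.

Jan 10, 281 sold [FIFO — oldest first]: 152 @ $3.20 + 103 @ $2.15 + 26 @ $5.65 = $854.75
Ending inventory: 218 @ $5.65 + 260 @ $2.35 + 52 @ $3.80 = $2,040.30
Check: goods available $2,895.05 = COGS $854.75 + ending $2,040.30

COGS = $854.75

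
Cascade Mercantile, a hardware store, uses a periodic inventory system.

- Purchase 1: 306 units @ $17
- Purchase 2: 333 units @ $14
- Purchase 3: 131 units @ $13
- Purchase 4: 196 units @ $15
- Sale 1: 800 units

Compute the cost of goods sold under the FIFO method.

Sale 1 (800) [FIFO — oldest first]: 306 @ $17 + 333 @ $14 + 131 @ $13 + 30 @ $15 = $12,017
Ending inventory: 166 @ $15 = $2,490

COGS = $12,017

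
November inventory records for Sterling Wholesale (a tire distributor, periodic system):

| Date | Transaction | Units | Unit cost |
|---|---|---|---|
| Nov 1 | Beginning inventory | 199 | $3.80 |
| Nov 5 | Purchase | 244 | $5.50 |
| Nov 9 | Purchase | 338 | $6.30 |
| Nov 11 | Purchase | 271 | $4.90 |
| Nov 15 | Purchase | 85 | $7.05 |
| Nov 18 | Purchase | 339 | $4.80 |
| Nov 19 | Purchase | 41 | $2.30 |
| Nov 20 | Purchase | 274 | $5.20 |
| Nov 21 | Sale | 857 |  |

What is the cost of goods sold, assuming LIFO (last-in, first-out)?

Nov 21, 857 sold [LIFO — newest first]: 274 @ $5.20 + 41 @ $2.30 + 339 @ $4.80 + 85 @ $7.05 + 118 @ $4.90 = $4,323.75
Ending inventory: 199 @ $3.80 + 244 @ $5.50 + 338 @ $6.30 + 153 @ $4.90 = $4,977.30

COGS = $4,323.75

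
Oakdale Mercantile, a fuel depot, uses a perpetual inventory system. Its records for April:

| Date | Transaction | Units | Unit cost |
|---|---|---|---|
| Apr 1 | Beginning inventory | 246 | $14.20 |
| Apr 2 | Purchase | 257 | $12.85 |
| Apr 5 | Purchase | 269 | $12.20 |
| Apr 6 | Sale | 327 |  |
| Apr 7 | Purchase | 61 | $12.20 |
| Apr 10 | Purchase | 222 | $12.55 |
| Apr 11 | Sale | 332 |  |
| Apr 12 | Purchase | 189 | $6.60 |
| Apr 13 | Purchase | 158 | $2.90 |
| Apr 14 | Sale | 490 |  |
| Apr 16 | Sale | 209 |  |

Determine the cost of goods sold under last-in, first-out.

Apr 6, 327 sold [LIFO — newest first]: 269 @ $12.20 + 58 @ $12.85 = $4,027.10
Apr 11, 332 sold [LIFO — newest first]: 222 @ $12.55 + 61 @ $12.20 + 49 @ $12.85 = $4,159.95
Apr 14, 490 sold [LIFO — newest first]: 158 @ $2.90 + 189 @ $6.60 + 143 @ $12.85 = $3,543.15
Apr 16, 209 sold [LIFO — newest first]: 7 @ $12.85 + 202 @ $14.20 = $2,958.35
Total COGS = $4,027.10 + $4,159.95 + $3,543.15 + $2,958.35 = $14,688.55
Ending inventory: 44 @ $14.20 = $624.80

COGS = $14,688.55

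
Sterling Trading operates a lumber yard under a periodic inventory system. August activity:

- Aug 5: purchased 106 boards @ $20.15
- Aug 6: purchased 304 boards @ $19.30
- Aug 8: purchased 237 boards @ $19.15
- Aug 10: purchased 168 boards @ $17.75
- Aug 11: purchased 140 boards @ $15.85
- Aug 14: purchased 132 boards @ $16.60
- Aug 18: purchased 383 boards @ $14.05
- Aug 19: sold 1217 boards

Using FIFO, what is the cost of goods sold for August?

COGS = $21,760.35

Aug 19, 1217 sold [FIFO — oldest first]: 106 @ $20.15 + 304 @ $19.30 + 237 @ $19.15 + 168 @ $17.75 + 140 @ $15.85 + 132 @ $16.60 + 130 @ $14.05 = $21,760.35
Ending inventory: 253 @ $14.05 = $3,554.65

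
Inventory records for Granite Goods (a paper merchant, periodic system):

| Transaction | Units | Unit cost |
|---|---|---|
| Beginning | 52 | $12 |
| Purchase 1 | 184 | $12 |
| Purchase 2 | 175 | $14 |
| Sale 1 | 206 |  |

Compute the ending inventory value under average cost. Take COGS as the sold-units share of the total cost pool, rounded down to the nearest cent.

Sale 1, sell 206: 206/411 × $5,282.00 → $2,647.42
Ending inventory (cost pool remaining) = $2,634.58

Ending inventory = $2,634.58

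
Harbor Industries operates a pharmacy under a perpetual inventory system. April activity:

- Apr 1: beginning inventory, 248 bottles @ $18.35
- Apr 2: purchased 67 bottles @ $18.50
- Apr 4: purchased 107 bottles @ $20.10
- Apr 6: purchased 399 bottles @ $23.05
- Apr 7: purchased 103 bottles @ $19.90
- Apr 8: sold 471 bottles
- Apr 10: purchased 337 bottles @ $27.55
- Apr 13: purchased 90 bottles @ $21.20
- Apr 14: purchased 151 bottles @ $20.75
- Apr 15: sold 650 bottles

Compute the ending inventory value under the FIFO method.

Ending inventory = $8,898.25

Apr 8, 471 sold [FIFO — oldest first]: 248 @ $18.35 + 67 @ $18.50 + 107 @ $20.10 + 49 @ $23.05 = $9,070.45
Apr 15, 650 sold [FIFO — oldest first]: 350 @ $23.05 + 103 @ $19.90 + 197 @ $27.55 = $15,544.55
Total COGS = $9,070.45 + $15,544.55 = $24,615.00
Ending inventory: 140 @ $27.55 + 90 @ $21.20 + 151 @ $20.75 = $8,898.25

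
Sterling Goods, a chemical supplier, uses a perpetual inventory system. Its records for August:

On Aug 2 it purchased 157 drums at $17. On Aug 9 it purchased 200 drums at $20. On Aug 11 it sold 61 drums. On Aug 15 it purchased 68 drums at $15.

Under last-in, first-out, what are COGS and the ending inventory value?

COGS = $1,220; ending inventory = $6,469

Aug 11, 61 sold [LIFO — newest first]: 61 @ $20 = $1,220
Ending inventory: 157 @ $17 + 139 @ $20 + 68 @ $15 = $6,469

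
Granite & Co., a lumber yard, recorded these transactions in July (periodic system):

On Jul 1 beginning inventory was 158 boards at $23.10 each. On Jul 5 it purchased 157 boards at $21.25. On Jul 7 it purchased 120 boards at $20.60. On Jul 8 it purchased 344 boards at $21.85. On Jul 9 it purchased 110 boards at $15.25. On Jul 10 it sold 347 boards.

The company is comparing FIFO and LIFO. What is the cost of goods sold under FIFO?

COGS = $7,645.25

FIFO COGS: 158 @ $23.10 + 157 @ $21.25 + 32 @ $20.60 = $7,645.25
LIFO COGS: 110 @ $15.25 + 237 @ $21.85 = $6,855.95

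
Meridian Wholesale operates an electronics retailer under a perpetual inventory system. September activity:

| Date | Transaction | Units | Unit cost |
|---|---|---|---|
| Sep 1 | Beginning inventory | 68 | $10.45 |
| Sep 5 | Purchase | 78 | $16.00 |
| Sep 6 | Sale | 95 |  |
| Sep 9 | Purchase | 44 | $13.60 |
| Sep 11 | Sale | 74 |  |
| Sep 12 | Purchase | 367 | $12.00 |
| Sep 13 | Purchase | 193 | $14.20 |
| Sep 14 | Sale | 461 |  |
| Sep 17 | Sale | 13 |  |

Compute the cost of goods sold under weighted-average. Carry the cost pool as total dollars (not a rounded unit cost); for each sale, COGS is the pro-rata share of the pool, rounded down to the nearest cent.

COGS = $8,333.59

After Sep 1: 68 on hand, pool $710.60 (≈ $10.4500 each)
After Sep 5: 146 on hand, pool $1,958.60 (≈ $13.4151 each)
Sep 6, sell 95: 95/146 × $1,958.60 → $1,274.43
After Sep 9: 95 on hand, pool $1,282.57 (≈ $13.5007 each)
Sep 11, sell 74: 74/95 × $1,282.57 → $999.05
After Sep 12: 388 on hand, pool $4,687.52 (≈ $12.0812 each)
After Sep 13: 581 on hand, pool $7,428.12 (≈ $12.7851 each)
Sep 14, sell 461: 461/581 × $7,428.12 → $5,893.91
Sep 17, sell 13: 13/120 × $1,534.21 → $166.20
Total COGS = $1,274.43 + $999.05 + $5,893.91 + $166.20 = $8,333.59
Ending inventory (cost pool remaining) = $1,368.01
Check: goods available $9,701.60 = COGS $8,333.59 + ending $1,368.01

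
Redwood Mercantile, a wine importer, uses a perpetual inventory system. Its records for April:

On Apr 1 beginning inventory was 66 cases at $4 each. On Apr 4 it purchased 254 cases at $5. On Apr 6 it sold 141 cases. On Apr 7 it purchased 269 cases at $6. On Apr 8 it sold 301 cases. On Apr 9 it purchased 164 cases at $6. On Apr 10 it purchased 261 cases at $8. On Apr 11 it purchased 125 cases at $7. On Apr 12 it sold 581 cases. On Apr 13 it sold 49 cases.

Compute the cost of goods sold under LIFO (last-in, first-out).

Apr 6, 141 sold [LIFO — newest first]: 141 @ $5 = $705
Apr 8, 301 sold [LIFO — newest first]: 269 @ $6 + 32 @ $5 = $1,774
Apr 12, 581 sold [LIFO — newest first]: 125 @ $7 + 261 @ $8 + 164 @ $6 + 31 @ $5 = $4,102
Apr 13, 49 sold [LIFO — newest first]: 49 @ $5 = $245
Total COGS = $705 + $1,774 + $4,102 + $245 = $6,826
Ending inventory: 66 @ $4 + 1 @ $5 = $269

COGS = $6,826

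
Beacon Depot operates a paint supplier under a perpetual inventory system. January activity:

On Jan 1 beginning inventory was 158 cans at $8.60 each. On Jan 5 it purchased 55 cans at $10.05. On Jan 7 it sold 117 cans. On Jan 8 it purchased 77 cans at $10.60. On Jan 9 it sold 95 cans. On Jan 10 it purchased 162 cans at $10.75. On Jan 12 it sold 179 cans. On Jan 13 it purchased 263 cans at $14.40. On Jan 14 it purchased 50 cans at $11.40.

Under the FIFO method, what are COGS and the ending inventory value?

COGS = $3,813.50; ending inventory = $5,012.95

Jan 7, 117 sold [FIFO — oldest first]: 117 @ $8.60 = $1,006.20
Jan 9, 95 sold [FIFO — oldest first]: 41 @ $8.60 + 54 @ $10.05 = $895.30
Jan 12, 179 sold [FIFO — oldest first]: 1 @ $10.05 + 77 @ $10.60 + 101 @ $10.75 = $1,912.00
Total COGS = $1,006.20 + $895.30 + $1,912.00 = $3,813.50
Ending inventory: 61 @ $10.75 + 263 @ $14.40 + 50 @ $11.40 = $5,012.95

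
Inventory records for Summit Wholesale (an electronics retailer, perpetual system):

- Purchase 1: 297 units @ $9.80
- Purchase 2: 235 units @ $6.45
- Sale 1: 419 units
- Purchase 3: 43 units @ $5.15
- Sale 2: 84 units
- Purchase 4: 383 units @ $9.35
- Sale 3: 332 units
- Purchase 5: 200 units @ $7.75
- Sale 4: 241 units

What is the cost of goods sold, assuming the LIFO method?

Sale 1 (419) [LIFO — newest first]: 235 @ $6.45 + 184 @ $9.80 = $3,318.95
Sale 2 (84) [LIFO — newest first]: 43 @ $5.15 + 41 @ $9.80 = $623.25
Sale 3 (332) [LIFO — newest first]: 332 @ $9.35 = $3,104.20
Sale 4 (241) [LIFO — newest first]: 200 @ $7.75 + 41 @ $9.35 = $1,933.35
Total COGS = $3,318.95 + $623.25 + $3,104.20 + $1,933.35 = $8,979.75
Ending inventory: 72 @ $9.80 + 10 @ $9.35 = $799.10

COGS = $8,979.75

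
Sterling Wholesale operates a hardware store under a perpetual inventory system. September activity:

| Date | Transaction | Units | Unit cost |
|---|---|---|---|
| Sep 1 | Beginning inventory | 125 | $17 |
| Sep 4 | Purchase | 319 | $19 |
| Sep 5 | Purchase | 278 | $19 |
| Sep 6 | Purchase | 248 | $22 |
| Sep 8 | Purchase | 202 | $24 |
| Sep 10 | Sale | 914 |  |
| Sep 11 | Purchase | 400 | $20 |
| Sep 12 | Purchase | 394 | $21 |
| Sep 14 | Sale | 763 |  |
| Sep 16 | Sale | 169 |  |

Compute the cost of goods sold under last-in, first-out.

COGS = $38,006

Sep 10, 914 sold [LIFO — newest first]: 202 @ $24 + 248 @ $22 + 278 @ $19 + 186 @ $19 = $19,120
Sep 14, 763 sold [LIFO — newest first]: 394 @ $21 + 369 @ $20 = $15,654
Sep 16, 169 sold [LIFO — newest first]: 31 @ $20 + 133 @ $19 + 5 @ $17 = $3,232
Total COGS = $19,120 + $15,654 + $3,232 = $38,006
Ending inventory: 120 @ $17 = $2,040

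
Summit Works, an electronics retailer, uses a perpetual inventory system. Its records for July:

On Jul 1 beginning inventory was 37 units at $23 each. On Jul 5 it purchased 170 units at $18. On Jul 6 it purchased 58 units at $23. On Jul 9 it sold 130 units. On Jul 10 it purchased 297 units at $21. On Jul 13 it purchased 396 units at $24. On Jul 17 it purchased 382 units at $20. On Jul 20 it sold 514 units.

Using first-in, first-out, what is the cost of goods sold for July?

COGS = $13,450

Jul 9, 130 sold [FIFO — oldest first]: 37 @ $23 + 93 @ $18 = $2,525
Jul 20, 514 sold [FIFO — oldest first]: 77 @ $18 + 58 @ $23 + 297 @ $21 + 82 @ $24 = $10,925
Total COGS = $2,525 + $10,925 = $13,450
Ending inventory: 314 @ $24 + 382 @ $20 = $15,176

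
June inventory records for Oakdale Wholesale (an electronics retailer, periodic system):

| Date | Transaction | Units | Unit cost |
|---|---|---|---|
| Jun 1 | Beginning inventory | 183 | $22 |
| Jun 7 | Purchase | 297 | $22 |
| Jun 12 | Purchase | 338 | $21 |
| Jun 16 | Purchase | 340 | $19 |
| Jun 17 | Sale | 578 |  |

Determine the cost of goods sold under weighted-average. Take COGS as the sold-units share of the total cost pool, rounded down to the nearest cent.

Jun 17, sell 578: 578/1158 × $24,118.00 → $12,038.17
Ending inventory (cost pool remaining) = $12,079.83
Check: goods available $24,118.00 = COGS $12,038.17 + ending $12,079.83

COGS = $12,038.17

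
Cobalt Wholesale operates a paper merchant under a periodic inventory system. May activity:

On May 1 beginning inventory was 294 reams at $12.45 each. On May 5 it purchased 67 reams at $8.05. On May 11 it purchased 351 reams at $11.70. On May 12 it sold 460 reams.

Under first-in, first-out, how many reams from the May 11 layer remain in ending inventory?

252

May 12, 460 sold [FIFO — oldest first]: 294 @ $12.45 + 67 @ $8.05 + 99 @ $11.70 = $5,357.95
Ending inventory: 252 @ $11.70 = $2,948.40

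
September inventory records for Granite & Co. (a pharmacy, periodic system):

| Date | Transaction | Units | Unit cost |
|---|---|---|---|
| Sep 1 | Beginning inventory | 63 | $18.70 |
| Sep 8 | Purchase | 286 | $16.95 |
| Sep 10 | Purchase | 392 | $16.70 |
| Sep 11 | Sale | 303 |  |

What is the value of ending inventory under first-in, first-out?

Ending inventory = $7,326.10

Sep 11, 303 sold [FIFO — oldest first]: 63 @ $18.70 + 240 @ $16.95 = $5,246.10
Ending inventory: 46 @ $16.95 + 392 @ $16.70 = $7,326.10
Check: goods available $12,572.20 = COGS $5,246.10 + ending $7,326.10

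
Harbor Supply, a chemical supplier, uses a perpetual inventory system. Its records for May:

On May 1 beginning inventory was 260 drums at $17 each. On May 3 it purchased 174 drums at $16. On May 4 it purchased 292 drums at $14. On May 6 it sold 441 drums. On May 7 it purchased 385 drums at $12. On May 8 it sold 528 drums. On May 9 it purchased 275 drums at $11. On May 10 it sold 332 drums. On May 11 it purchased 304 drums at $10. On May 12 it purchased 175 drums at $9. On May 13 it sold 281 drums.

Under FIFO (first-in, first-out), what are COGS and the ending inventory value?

COGS = $20,897; ending inventory = $2,655

May 6, 441 sold [FIFO — oldest first]: 260 @ $17 + 174 @ $16 + 7 @ $14 = $7,302
May 8, 528 sold [FIFO — oldest first]: 285 @ $14 + 243 @ $12 = $6,906
May 10, 332 sold [FIFO — oldest first]: 142 @ $12 + 190 @ $11 = $3,794
May 13, 281 sold [FIFO — oldest first]: 85 @ $11 + 196 @ $10 = $2,895
Total COGS = $7,302 + $6,906 + $3,794 + $2,895 = $20,897
Ending inventory: 108 @ $10 + 175 @ $9 = $2,655
Check: goods available $23,552 = COGS $20,897 + ending $2,655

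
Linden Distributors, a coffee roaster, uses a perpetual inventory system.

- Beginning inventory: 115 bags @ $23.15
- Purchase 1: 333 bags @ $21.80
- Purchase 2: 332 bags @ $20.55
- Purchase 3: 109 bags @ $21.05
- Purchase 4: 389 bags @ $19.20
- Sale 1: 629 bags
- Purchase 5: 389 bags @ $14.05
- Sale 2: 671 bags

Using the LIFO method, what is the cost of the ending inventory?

Sale 1 (629) [LIFO — newest first]: 389 @ $19.20 + 109 @ $21.05 + 131 @ $20.55 = $12,455.30
Sale 2 (671) [LIFO — newest first]: 389 @ $14.05 + 201 @ $20.55 + 81 @ $21.80 = $11,361.80
Total COGS = $12,455.30 + $11,361.80 = $23,817.10
Ending inventory: 115 @ $23.15 + 252 @ $21.80 = $8,155.85

Ending inventory = $8,155.85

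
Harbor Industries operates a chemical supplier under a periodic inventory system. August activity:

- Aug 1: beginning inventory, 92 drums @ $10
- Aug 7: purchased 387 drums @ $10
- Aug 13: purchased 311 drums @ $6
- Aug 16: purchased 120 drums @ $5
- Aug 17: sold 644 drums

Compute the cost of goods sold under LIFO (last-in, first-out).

COGS = $4,596

Aug 17, 644 sold [LIFO — newest first]: 120 @ $5 + 311 @ $6 + 213 @ $10 = $4,596
Ending inventory: 92 @ $10 + 174 @ $10 = $2,660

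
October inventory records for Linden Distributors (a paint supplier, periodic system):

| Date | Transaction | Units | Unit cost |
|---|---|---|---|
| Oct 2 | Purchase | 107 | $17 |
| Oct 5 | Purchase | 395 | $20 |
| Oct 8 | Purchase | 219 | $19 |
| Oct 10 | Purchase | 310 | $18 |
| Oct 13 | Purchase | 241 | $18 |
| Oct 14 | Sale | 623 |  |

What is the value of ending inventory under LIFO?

Ending inventory = $12,512

Oct 14, 623 sold [LIFO — newest first]: 241 @ $18 + 310 @ $18 + 72 @ $19 = $11,286
Ending inventory: 107 @ $17 + 395 @ $20 + 147 @ $19 = $12,512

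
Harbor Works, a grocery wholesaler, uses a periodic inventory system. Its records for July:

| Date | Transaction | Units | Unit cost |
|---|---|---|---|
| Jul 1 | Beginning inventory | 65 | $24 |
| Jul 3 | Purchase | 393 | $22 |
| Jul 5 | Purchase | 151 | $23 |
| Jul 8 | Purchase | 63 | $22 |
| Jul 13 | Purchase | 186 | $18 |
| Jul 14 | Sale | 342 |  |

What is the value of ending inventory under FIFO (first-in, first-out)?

Jul 14, 342 sold [FIFO — oldest first]: 65 @ $24 + 277 @ $22 = $7,654
Ending inventory: 116 @ $22 + 151 @ $23 + 63 @ $22 + 186 @ $18 = $10,759
Check: goods available $18,413 = COGS $7,654 + ending $10,759

Ending inventory = $10,759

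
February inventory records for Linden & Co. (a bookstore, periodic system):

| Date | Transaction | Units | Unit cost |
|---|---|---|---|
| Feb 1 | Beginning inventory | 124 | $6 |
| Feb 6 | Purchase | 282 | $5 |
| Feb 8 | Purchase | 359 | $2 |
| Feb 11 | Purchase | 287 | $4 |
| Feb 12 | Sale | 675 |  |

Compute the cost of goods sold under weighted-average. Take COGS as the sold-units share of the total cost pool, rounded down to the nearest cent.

COGS = $2,579.37

Feb 12, sell 675: 675/1052 × $4,020.00 → $2,579.37
Ending inventory (cost pool remaining) = $1,440.63
Check: goods available $4,020.00 = COGS $2,579.37 + ending $1,440.63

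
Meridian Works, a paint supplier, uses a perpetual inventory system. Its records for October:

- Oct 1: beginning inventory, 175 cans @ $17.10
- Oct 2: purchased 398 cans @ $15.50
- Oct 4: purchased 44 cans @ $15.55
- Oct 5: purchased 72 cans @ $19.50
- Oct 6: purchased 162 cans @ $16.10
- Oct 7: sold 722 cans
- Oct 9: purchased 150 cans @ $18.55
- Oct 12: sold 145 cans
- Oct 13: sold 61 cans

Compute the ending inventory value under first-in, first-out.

Oct 7, 722 sold [FIFO — oldest first]: 175 @ $17.10 + 398 @ $15.50 + 44 @ $15.55 + 72 @ $19.50 + 33 @ $16.10 = $11,781.00
Oct 12, 145 sold [FIFO — oldest first]: 129 @ $16.10 + 16 @ $18.55 = $2,373.70
Oct 13, 61 sold [FIFO — oldest first]: 61 @ $18.55 = $1,131.55
Total COGS = $11,781.00 + $2,373.70 + $1,131.55 = $15,286.25
Ending inventory: 73 @ $18.55 = $1,354.15

Ending inventory = $1,354.15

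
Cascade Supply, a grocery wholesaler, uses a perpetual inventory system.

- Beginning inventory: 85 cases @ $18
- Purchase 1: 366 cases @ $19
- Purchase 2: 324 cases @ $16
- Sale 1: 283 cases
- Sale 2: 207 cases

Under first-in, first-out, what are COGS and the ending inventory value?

COGS = $9,108; ending inventory = $4,560

Sale 1 (283) [FIFO — oldest first]: 85 @ $18 + 198 @ $19 = $5,292
Sale 2 (207) [FIFO — oldest first]: 168 @ $19 + 39 @ $16 = $3,816
Total COGS = $5,292 + $3,816 = $9,108
Ending inventory: 285 @ $16 = $4,560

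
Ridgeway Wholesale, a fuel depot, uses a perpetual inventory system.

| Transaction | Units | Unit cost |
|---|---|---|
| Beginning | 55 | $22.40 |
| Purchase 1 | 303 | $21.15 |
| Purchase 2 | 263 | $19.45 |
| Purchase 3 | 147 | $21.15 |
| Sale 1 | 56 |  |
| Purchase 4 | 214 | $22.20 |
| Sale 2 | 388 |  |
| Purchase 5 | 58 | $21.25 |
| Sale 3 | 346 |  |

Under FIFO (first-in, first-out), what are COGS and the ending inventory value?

COGS = $16,353.25; ending inventory = $5,494.90

Sale 1 (56) [FIFO — oldest first]: 55 @ $22.40 + 1 @ $21.15 = $1,253.15
Sale 2 (388) [FIFO — oldest first]: 302 @ $21.15 + 86 @ $19.45 = $8,060.00
Sale 3 (346) [FIFO — oldest first]: 177 @ $19.45 + 147 @ $21.15 + 22 @ $22.20 = $7,040.10
Total COGS = $1,253.15 + $8,060.00 + $7,040.10 = $16,353.25
Ending inventory: 192 @ $22.20 + 58 @ $21.25 = $5,494.90
Check: goods available $21,848.15 = COGS $16,353.25 + ending $5,494.90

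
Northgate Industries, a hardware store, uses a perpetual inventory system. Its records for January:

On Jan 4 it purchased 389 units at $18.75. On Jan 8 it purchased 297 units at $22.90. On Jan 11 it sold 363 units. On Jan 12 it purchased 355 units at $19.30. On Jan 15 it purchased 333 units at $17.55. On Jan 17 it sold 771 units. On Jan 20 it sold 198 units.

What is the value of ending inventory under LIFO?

Ending inventory = $787.50

Jan 11, 363 sold [LIFO — newest first]: 297 @ $22.90 + 66 @ $18.75 = $8,038.80
Jan 17, 771 sold [LIFO — newest first]: 333 @ $17.55 + 355 @ $19.30 + 83 @ $18.75 = $14,251.90
Jan 20, 198 sold [LIFO — newest first]: 198 @ $18.75 = $3,712.50
Total COGS = $8,038.80 + $14,251.90 + $3,712.50 = $26,003.20
Ending inventory: 42 @ $18.75 = $787.50
Check: goods available $26,790.70 = COGS $26,003.20 + ending $787.50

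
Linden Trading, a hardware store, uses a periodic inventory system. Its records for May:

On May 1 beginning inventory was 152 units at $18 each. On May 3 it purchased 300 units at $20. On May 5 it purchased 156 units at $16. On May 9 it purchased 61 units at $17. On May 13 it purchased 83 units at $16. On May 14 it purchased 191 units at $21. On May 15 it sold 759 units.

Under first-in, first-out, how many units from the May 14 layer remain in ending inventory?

184

May 15, 759 sold [FIFO — oldest first]: 152 @ $18 + 300 @ $20 + 156 @ $16 + 61 @ $17 + 83 @ $16 + 7 @ $21 = $13,744
Ending inventory: 184 @ $21 = $3,864
Check: goods available $17,608 = COGS $13,744 + ending $3,864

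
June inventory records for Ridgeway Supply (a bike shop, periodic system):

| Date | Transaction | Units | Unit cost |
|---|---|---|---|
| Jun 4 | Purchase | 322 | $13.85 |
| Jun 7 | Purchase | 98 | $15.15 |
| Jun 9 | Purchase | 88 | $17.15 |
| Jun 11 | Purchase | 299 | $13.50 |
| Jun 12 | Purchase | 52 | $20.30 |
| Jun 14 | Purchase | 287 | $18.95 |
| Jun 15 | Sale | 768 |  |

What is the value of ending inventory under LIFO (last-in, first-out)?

Jun 15, 768 sold [LIFO — newest first]: 287 @ $18.95 + 52 @ $20.30 + 299 @ $13.50 + 88 @ $17.15 + 42 @ $15.15 = $12,676.25
Ending inventory: 322 @ $13.85 + 56 @ $15.15 = $5,308.10

Ending inventory = $5,308.10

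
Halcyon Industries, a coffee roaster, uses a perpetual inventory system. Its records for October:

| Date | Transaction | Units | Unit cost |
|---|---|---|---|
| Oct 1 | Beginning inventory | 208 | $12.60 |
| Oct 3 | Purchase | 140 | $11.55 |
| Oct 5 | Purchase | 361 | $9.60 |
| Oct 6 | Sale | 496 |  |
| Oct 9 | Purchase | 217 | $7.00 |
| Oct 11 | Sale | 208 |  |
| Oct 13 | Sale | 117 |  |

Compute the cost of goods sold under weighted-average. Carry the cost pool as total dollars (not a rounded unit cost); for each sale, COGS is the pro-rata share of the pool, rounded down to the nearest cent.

After Oct 1: 208 on hand, pool $2,620.80 (≈ $12.6000 each)
After Oct 3: 348 on hand, pool $4,237.80 (≈ $12.1776 each)
After Oct 5: 709 on hand, pool $7,703.40 (≈ $10.8652 each)
Oct 6, sell 496: 496/709 × $7,703.40 → $5,389.12
After Oct 9: 430 on hand, pool $3,833.28 (≈ $8.9146 each)
Oct 11, sell 208: 208/430 × $3,833.28 → $1,854.23
Oct 13, sell 117: 117/222 × $1,979.05 → $1,043.01
Total COGS = $5,389.12 + $1,854.23 + $1,043.01 = $8,286.36
Ending inventory (cost pool remaining) = $936.04

COGS = $8,286.36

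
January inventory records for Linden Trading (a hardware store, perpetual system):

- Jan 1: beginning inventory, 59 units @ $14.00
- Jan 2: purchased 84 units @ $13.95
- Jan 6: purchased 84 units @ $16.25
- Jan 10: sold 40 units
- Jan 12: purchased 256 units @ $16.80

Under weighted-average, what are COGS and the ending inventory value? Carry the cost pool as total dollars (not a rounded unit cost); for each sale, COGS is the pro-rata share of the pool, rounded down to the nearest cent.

After Jan 1: 59 on hand, pool $826.00 (≈ $14.0000 each)
After Jan 2: 143 on hand, pool $1,997.80 (≈ $13.9706 each)
After Jan 6: 227 on hand, pool $3,362.80 (≈ $14.8141 each)
Jan 10, sell 40: 40/227 × $3,362.80 → $592.56
After Jan 12: 443 on hand, pool $7,071.04 (≈ $15.9617 each)
Ending inventory (cost pool remaining) = $7,071.04

COGS = $592.56; ending inventory = $7,071.04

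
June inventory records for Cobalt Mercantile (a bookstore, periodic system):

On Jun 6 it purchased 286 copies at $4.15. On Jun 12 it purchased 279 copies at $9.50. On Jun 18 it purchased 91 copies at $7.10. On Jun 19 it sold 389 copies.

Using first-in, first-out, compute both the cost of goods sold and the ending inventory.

COGS = $2,165.40; ending inventory = $2,318.10

Jun 19, 389 sold [FIFO — oldest first]: 286 @ $4.15 + 103 @ $9.50 = $2,165.40
Ending inventory: 176 @ $9.50 + 91 @ $7.10 = $2,318.10
Check: goods available $4,483.50 = COGS $2,165.40 + ending $2,318.10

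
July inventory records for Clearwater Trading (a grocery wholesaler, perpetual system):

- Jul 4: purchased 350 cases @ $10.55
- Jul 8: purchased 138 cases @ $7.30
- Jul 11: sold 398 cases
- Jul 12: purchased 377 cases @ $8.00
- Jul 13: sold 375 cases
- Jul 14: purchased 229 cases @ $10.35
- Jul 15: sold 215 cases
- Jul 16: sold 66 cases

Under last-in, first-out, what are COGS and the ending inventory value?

COGS = $9,664.05; ending inventory = $422.00

Jul 11, 398 sold [LIFO — newest first]: 138 @ $7.30 + 260 @ $10.55 = $3,750.40
Jul 13, 375 sold [LIFO — newest first]: 375 @ $8.00 = $3,000.00
Jul 15, 215 sold [LIFO — newest first]: 215 @ $10.35 = $2,225.25
Jul 16, 66 sold [LIFO — newest first]: 14 @ $10.35 + 2 @ $8.00 + 50 @ $10.55 = $688.40
Total COGS = $3,750.40 + $3,000.00 + $2,225.25 + $688.40 = $9,664.05
Ending inventory: 40 @ $10.55 = $422.00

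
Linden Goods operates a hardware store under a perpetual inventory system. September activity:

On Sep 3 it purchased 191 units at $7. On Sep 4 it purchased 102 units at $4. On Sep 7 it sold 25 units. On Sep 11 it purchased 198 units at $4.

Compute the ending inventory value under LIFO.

Ending inventory = $2,437

Sep 7, 25 sold [LIFO — newest first]: 25 @ $4 = $100
Ending inventory: 191 @ $7 + 77 @ $4 + 198 @ $4 = $2,437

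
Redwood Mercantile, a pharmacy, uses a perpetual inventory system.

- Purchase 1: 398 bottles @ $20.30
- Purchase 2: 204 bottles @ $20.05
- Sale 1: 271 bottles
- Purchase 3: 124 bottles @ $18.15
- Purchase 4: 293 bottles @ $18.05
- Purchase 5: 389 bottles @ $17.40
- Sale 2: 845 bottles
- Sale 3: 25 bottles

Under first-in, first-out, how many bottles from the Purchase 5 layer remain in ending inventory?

267

Sale 1 (271) [FIFO — oldest first]: 271 @ $20.30 = $5,501.30
Sale 2 (845) [FIFO — oldest first]: 127 @ $20.30 + 204 @ $20.05 + 124 @ $18.15 + 293 @ $18.05 + 97 @ $17.40 = $15,895.35
Sale 3 (25) [FIFO — oldest first]: 25 @ $17.40 = $435.00
Total COGS = $5,501.30 + $15,895.35 + $435.00 = $21,831.65
Ending inventory: 267 @ $17.40 = $4,645.80
Check: goods available $26,477.45 = COGS $21,831.65 + ending $4,645.80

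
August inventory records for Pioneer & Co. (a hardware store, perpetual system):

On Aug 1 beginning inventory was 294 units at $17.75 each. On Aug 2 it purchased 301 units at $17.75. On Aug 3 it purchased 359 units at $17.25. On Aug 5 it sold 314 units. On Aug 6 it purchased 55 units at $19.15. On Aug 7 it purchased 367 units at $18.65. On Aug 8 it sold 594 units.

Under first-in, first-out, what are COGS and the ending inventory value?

Aug 5, 314 sold [FIFO — oldest first]: 294 @ $17.75 + 20 @ $17.75 = $5,573.50
Aug 8, 594 sold [FIFO — oldest first]: 281 @ $17.75 + 313 @ $17.25 = $10,387.00
Total COGS = $5,573.50 + $10,387.00 = $15,960.50
Ending inventory: 46 @ $17.25 + 55 @ $19.15 + 367 @ $18.65 = $8,691.30

COGS = $15,960.50; ending inventory = $8,691.30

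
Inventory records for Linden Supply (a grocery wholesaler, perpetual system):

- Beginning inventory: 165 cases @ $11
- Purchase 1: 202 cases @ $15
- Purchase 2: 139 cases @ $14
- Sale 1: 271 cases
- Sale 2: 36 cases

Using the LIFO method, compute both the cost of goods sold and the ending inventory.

Sale 1 (271) [LIFO — newest first]: 139 @ $14 + 132 @ $15 = $3,926
Sale 2 (36) [LIFO — newest first]: 36 @ $15 = $540
Total COGS = $3,926 + $540 = $4,466
Ending inventory: 165 @ $11 + 34 @ $15 = $2,325
Check: goods available $6,791 = COGS $4,466 + ending $2,325

COGS = $4,466; ending inventory = $2,325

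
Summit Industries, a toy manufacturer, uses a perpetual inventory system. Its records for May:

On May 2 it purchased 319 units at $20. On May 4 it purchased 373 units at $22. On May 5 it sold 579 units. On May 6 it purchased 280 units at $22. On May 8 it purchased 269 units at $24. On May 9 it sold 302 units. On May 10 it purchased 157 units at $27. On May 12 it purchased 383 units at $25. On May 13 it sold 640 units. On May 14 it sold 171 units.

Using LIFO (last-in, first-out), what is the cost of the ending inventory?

Ending inventory = $1,780

May 5, 579 sold [LIFO — newest first]: 373 @ $22 + 206 @ $20 = $12,326
May 9, 302 sold [LIFO — newest first]: 269 @ $24 + 33 @ $22 = $7,182
May 13, 640 sold [LIFO — newest first]: 383 @ $25 + 157 @ $27 + 100 @ $22 = $16,014
May 14, 171 sold [LIFO — newest first]: 147 @ $22 + 24 @ $20 = $3,714
Total COGS = $12,326 + $7,182 + $16,014 + $3,714 = $39,236
Ending inventory: 89 @ $20 = $1,780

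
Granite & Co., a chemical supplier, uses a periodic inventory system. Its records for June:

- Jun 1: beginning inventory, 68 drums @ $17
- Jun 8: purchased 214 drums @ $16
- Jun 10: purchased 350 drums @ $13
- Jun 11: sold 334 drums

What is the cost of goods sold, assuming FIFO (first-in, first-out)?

Jun 11, 334 sold [FIFO — oldest first]: 68 @ $17 + 214 @ $16 + 52 @ $13 = $5,256
Ending inventory: 298 @ $13 = $3,874

COGS = $5,256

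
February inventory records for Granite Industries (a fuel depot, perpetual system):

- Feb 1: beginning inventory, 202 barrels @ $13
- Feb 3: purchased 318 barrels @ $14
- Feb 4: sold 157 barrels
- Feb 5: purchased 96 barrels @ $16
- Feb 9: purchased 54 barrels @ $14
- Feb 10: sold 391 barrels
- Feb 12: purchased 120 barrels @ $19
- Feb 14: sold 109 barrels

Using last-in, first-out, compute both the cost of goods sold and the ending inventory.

COGS = $9,855; ending inventory = $1,795

Feb 4, 157 sold [LIFO — newest first]: 157 @ $14 = $2,198
Feb 10, 391 sold [LIFO — newest first]: 54 @ $14 + 96 @ $16 + 161 @ $14 + 80 @ $13 = $5,586
Feb 14, 109 sold [LIFO — newest first]: 109 @ $19 = $2,071
Total COGS = $2,198 + $5,586 + $2,071 = $9,855
Ending inventory: 122 @ $13 + 11 @ $19 = $1,795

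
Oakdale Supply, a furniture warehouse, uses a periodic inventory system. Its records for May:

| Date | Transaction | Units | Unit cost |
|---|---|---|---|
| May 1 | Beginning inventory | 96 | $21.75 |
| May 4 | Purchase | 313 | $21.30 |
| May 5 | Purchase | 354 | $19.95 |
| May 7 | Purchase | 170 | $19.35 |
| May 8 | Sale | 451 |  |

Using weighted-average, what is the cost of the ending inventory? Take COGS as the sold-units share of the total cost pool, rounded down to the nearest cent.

May 8, sell 451: 451/933 × $19,106.70 → $9,235.92
Ending inventory (cost pool remaining) = $9,870.78
Check: goods available $19,106.70 = COGS $9,235.92 + ending $9,870.78

Ending inventory = $9,870.78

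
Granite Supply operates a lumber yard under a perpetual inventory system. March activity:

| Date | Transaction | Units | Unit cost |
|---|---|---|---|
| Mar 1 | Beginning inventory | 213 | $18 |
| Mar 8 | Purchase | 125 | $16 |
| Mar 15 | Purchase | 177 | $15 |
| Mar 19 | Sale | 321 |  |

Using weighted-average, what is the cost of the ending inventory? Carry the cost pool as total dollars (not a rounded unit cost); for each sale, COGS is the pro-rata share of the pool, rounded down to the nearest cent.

Ending inventory = $3,197.80

After Mar 1: 213 on hand, pool $3,834.00 (≈ $18.0000 each)
After Mar 8: 338 on hand, pool $5,834.00 (≈ $17.2604 each)
After Mar 15: 515 on hand, pool $8,489.00 (≈ $16.4835 each)
Mar 19, sell 321: 321/515 × $8,489.00 → $5,291.20
Ending inventory (cost pool remaining) = $3,197.80
Check: goods available $8,489.00 = COGS $5,291.20 + ending $3,197.80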